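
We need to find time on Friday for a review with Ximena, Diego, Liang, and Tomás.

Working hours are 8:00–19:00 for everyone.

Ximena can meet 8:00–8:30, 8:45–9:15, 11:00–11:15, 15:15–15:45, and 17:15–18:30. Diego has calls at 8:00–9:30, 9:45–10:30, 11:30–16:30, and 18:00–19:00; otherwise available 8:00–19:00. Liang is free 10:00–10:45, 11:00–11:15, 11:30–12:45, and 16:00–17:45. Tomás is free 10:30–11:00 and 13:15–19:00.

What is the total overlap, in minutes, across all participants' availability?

Diego free within 08:00–19:00: 09:30–09:45, 10:30–11:30, 16:30–18:00.
Ximena ∩ Diego: 11:00–11:15, 17:15–18:00.
Ximena ∩ Diego ∩ Liang: 11:00–11:15, 17:15–17:45.
Ximena ∩ Diego ∩ Liang ∩ Tomás: 17:15–17:45.
Total common minutes: 30.

30 minutes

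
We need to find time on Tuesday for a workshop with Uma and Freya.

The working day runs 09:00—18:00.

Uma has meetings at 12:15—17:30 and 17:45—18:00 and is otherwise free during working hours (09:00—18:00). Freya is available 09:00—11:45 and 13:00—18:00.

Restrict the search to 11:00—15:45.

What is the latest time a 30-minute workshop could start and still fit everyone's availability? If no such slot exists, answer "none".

Uma free within 09:00–18:00: 09:00–12:15, 17:30–17:45.
Uma ∩ Freya: 09:00–11:45, 17:30–17:45.
Restricted to 11:00–15:45: 11:00–11:45.
Windows ≥ 30 min: 11:00–11:45.
Latest start in the last window 11:00–11:45 is 11:45 − 30 min = 11:15.

11:15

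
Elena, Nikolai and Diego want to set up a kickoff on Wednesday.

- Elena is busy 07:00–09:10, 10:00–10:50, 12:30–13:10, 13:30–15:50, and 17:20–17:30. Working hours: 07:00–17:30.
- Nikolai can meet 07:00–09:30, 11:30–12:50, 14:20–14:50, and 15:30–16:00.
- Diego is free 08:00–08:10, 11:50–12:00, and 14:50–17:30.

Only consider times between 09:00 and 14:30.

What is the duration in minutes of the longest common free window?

Elena free within 07:00–17:30: 09:10–10:00, 10:50–12:30, 13:10–13:30, 15:50–17:20.
Elena ∩ Nikolai: 09:10–09:30, 11:30–12:30, 15:50–16:00.
Elena ∩ Nikolai ∩ Diego: 11:50–12:00, 15:50–16:00.
Restricted to 09:00–14:30: 11:50–12:00.
Single common window of 10 minutes.

10 minutes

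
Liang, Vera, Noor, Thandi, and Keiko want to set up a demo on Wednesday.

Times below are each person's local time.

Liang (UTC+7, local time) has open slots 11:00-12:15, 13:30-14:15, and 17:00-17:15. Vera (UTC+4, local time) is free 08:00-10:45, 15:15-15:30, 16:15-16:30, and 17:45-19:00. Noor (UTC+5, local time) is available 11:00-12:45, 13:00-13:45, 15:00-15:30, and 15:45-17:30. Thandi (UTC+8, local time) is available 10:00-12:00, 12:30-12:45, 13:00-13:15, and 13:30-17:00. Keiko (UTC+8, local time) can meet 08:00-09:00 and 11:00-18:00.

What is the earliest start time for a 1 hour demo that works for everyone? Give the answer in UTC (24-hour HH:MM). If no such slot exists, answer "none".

Liang → UTC: 04:00–05:15, 06:30–07:15, 10:00–10:15.
Vera → UTC: 04:00–06:45, 11:15–11:30, 12:15–12:30, 13:45–15:00.
Noor → UTC: 06:00–07:45, 08:00–08:45, 10:00–10:30, 10:45–12:30.
Thandi → UTC: 02:00–04:00, 04:30–04:45, 05:00–05:15, 05:30–09:00.
Keiko → UTC: 00:00–01:00, 03:00–10:00.
Liang ∩ Vera: 04:00–05:15, 06:30–06:45.
Liang ∩ Vera ∩ Noor: 06:30–06:45.
Liang ∩ Vera ∩ Noor ∩ Thandi: 06:30–06:45.
Liang ∩ Vera ∩ Noor ∩ Thandi ∩ Keiko: 06:30–06:45.
Windows ≥ 60 min: (none).

none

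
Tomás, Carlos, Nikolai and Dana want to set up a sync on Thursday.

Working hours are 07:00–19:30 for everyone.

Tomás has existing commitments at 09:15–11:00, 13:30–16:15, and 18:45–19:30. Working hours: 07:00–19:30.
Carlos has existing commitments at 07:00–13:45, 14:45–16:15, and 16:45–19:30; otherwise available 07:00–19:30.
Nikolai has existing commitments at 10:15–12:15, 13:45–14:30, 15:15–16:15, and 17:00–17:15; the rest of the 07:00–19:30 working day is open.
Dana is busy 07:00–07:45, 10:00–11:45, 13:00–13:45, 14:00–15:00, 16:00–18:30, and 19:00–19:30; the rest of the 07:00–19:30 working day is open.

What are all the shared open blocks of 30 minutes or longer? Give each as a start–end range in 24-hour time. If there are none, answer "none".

Tomás free within 07:00–19:30: 07:00–09:15, 11:00–13:30, 16:15–18:45.
Carlos free within 07:00–19:30: 13:45–14:45, 16:15–16:45.
Nikolai free within 07:00–19:30: 07:00–10:15, 12:15–13:45, 14:30–15:15, 16:15–17:00, 17:15–19:30.
Dana free within 07:00–19:30: 07:45–10:00, 11:45–13:00, 13:45–14:00, 15:00–16:00, 18:30–19:00.
Tomás ∩ Carlos: 16:15–16:45.
Tomás ∩ Carlos ∩ Nikolai: 16:15–16:45.
Tomás ∩ Carlos ∩ Nikolai ∩ Dana: (none).
Windows ≥ 30 min: (none).

none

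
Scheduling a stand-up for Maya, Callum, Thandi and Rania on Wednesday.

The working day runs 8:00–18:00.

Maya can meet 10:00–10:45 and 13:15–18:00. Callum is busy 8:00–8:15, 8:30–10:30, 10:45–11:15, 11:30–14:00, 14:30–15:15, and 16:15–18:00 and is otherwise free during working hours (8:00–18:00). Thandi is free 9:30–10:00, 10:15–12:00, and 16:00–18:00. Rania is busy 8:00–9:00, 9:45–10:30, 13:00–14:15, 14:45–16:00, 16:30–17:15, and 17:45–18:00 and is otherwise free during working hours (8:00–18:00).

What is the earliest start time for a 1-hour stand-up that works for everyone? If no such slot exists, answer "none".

Callum free within 08:00–18:00: 08:15–08:30, 10:30–10:45, 11:15–11:30, 14:00–14:30, 15:15–16:15.
Rania free within 08:00–18:00: 09:00–09:45, 10:30–13:00, 14:15–14:45, 16:00–16:30, 17:15–17:45.
Maya ∩ Callum: 10:30–10:45, 14:00–14:30, 15:15–16:15.
Maya ∩ Callum ∩ Thandi: 10:30–10:45, 16:00–16:15.
Maya ∩ Callum ∩ Thandi ∩ Rania: 10:30–10:45, 16:00–16:15.
Windows ≥ 60 min: (none).

none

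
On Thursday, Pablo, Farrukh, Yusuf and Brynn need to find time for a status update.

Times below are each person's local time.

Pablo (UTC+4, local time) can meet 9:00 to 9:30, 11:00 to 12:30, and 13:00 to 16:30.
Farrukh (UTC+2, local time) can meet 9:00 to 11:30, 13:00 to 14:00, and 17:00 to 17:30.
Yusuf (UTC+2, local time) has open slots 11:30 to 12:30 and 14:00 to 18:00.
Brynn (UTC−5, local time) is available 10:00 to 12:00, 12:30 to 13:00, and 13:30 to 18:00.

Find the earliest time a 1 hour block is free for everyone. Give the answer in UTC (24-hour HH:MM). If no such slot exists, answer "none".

Pablo → UTC: 05:00–05:30, 07:00–08:30, 09:00–12:30.
Farrukh → UTC: 07:00–09:30, 11:00–12:00, 15:00–15:30.
Yusuf → UTC: 09:30–10:30, 12:00–16:00.
Brynn → UTC: 15:00–17:00, 17:30–18:00, 18:30–23:00.
Pablo ∩ Farrukh: 07:00–08:30, 09:00–09:30, 11:00–12:00.
Pablo ∩ Farrukh ∩ Yusuf: (none).
Pablo ∩ Farrukh ∩ Yusuf ∩ Brynn: (none).
Windows ≥ 60 min: (none).

none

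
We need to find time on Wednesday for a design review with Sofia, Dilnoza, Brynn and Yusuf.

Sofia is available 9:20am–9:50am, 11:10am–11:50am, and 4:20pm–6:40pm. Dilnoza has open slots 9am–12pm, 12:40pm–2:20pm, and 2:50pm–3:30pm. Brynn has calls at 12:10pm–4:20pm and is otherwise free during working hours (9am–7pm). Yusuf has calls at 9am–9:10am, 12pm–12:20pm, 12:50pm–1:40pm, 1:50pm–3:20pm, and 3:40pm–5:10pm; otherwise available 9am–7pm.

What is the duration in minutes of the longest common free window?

40 minutes

Brynn free within 09:00–19:00: 09:00–12:10, 16:20–19:00.
Yusuf free within 09:00–19:00: 09:10–12:00, 12:20–12:50, 13:40–13:50, 15:20–15:40, 17:10–19:00.
Sofia ∩ Dilnoza: 09:20–09:50, 11:10–11:50.
Sofia ∩ Dilnoza ∩ Brynn: 09:20–09:50, 11:10–11:50.
Sofia ∩ Dilnoza ∩ Brynn ∩ Yusuf: 09:20–09:50, 11:10–11:50.
Common window lengths: 30, 40 min; longest is 40.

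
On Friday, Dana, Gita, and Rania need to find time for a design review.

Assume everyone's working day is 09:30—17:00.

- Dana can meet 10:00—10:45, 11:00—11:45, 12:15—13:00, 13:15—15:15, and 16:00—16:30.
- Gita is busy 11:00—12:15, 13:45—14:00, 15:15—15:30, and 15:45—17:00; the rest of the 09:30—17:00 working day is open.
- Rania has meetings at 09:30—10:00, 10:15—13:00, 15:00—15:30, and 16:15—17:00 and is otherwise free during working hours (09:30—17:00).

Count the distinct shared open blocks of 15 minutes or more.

3

Gita free within 09:30–17:00: 09:30–11:00, 12:15–13:45, 14:00–15:15, 15:30–15:45.
Rania free within 09:30–17:00: 10:00–10:15, 13:00–15:00, 15:30–16:15.
Dana ∩ Gita: 10:00–10:45, 12:15–13:00, 13:15–13:45, 14:00–15:15.
Dana ∩ Gita ∩ Rania: 10:00–10:15, 13:15–13:45, 14:00–15:00.
Windows ≥ 15 min: 10:00–10:15, 13:15–13:45, 14:00–15:00.
That's 3 windows.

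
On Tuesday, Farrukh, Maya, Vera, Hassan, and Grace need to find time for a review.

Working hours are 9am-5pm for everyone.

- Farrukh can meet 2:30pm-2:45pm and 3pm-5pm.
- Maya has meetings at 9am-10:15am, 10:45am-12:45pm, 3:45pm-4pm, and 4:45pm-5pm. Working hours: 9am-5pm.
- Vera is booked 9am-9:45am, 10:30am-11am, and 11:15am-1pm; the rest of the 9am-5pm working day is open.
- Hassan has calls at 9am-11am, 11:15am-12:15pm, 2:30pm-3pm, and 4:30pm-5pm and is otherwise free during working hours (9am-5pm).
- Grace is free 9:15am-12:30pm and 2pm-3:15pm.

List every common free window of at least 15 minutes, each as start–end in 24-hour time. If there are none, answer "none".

15:00–15:15

Maya free within 09:00–17:00: 10:15–10:45, 12:45–15:45, 16:00–16:45.
Vera free within 09:00–17:00: 09:45–10:30, 11:00–11:15, 13:00–17:00.
Hassan free within 09:00–17:00: 11:00–11:15, 12:15–14:30, 15:00–16:30.
Farrukh ∩ Maya: 14:30–14:45, 15:00–15:45, 16:00–16:45.
Farrukh ∩ Maya ∩ Vera: 14:30–14:45, 15:00–15:45, 16:00–16:45.
Farrukh ∩ Maya ∩ Vera ∩ Hassan: 15:00–15:45, 16:00–16:30.
Farrukh ∩ Maya ∩ Vera ∩ Hassan ∩ Grace: 15:00–15:15.
Windows ≥ 15 min: 15:00–15:15.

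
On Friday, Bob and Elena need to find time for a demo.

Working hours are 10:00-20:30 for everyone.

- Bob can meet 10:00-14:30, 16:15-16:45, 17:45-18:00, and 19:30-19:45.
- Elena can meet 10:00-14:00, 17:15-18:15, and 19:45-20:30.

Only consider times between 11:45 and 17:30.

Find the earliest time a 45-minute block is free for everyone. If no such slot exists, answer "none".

Bob ∩ Elena: 10:00–14:00, 17:45–18:00.
Restricted to 11:45–17:30: 11:45–14:00.
Windows ≥ 45 min: 11:45–14:00.
Earliest such window starts at 11:45.

11:45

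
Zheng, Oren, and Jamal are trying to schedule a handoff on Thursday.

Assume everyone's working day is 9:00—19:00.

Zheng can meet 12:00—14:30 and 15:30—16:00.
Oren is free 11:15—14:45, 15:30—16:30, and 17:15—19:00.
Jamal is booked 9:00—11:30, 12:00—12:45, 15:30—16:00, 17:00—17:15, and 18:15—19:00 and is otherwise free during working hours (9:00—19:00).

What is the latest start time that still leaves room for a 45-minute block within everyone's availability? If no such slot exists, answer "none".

Jamal free within 09:00–19:00: 11:30–12:00, 12:45–15:30, 16:00–17:00, 17:15–18:15.
Zheng ∩ Oren: 12:00–14:30, 15:30–16:00.
Zheng ∩ Oren ∩ Jamal: 12:45–14:30.
Windows ≥ 45 min: 12:45–14:30.
Latest start in the last window 12:45–14:30 is 14:30 − 45 min = 13:45.

13:45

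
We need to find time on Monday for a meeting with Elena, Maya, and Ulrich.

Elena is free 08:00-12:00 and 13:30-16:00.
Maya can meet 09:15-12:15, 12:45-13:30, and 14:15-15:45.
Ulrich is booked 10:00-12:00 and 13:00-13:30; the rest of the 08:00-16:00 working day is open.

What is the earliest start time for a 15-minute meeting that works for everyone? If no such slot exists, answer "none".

Ulrich free within 08:00–16:00: 08:00–10:00, 12:00–13:00, 13:30–16:00.
Elena ∩ Maya: 09:15–12:00, 14:15–15:45.
Elena ∩ Maya ∩ Ulrich: 09:15–10:00, 14:15–15:45.
Windows ≥ 15 min: 09:15–10:00, 14:15–15:45.
Earliest such window starts at 09:15.

09:15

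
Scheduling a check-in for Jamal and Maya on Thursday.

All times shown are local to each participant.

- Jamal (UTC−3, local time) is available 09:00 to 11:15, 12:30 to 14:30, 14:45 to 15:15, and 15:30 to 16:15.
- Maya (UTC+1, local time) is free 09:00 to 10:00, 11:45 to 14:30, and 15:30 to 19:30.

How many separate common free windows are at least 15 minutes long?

3

Jamal → UTC: 12:00–14:15, 15:30–17:30, 17:45–18:15, 18:30–19:15.
Maya → UTC: 08:00–09:00, 10:45–13:30, 14:30–18:30.
Jamal ∩ Maya: 12:00–13:30, 15:30–17:30, 17:45–18:15.
Windows ≥ 15 min: 12:00–13:30, 15:30–17:30, 17:45–18:15.
That's 3 windows.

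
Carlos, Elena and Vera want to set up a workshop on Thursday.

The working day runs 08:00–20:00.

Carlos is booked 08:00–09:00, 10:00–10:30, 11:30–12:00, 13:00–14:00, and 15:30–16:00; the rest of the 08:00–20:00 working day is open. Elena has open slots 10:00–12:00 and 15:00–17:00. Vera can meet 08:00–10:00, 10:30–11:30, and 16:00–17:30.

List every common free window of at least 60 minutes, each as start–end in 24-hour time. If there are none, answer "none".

10:30–11:30, 16:00–17:00

Carlos free within 08:00–20:00: 09:00–10:00, 10:30–11:30, 12:00–13:00, 14:00–15:30, 16:00–20:00.
Carlos ∩ Elena: 10:30–11:30, 15:00–15:30, 16:00–17:00.
Carlos ∩ Elena ∩ Vera: 10:30–11:30, 16:00–17:00.
Windows ≥ 60 min: 10:30–11:30, 16:00–17:00.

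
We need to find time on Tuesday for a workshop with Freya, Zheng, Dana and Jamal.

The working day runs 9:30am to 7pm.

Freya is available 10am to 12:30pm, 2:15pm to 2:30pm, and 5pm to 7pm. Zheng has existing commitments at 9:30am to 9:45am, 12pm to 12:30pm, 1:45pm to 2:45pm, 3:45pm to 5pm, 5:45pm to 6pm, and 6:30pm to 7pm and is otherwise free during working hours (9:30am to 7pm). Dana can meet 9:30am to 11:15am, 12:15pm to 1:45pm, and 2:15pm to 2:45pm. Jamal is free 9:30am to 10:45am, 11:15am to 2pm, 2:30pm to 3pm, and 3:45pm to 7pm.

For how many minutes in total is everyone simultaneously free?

45 minutes

Zheng free within 09:30–19:00: 09:45–12:00, 12:30–13:45, 14:45–15:45, 17:00–17:45, 18:00–18:30.
Freya ∩ Zheng: 10:00–12:00, 17:00–17:45, 18:00–18:30.
Freya ∩ Zheng ∩ Dana: 10:00–11:15.
Freya ∩ Zheng ∩ Dana ∩ Jamal: 10:00–10:45.
Total common minutes: 45.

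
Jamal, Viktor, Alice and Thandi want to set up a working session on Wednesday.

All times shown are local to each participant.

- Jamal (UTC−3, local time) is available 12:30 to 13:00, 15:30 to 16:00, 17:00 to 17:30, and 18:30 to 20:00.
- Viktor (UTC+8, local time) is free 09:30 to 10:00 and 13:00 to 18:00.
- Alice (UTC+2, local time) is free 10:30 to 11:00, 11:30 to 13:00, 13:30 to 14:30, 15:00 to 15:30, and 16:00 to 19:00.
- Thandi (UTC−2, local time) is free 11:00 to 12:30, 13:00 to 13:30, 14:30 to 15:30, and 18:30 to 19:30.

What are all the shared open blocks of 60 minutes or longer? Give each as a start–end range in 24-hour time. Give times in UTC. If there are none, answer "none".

none

Jamal → UTC: 15:30–16:00, 18:30–19:00, 20:00–20:30, 21:30–23:00.
Viktor → UTC: 01:30–02:00, 05:00–10:00.
Alice → UTC: 08:30–09:00, 09:30–11:00, 11:30–12:30, 13:00–13:30, 14:00–17:00.
Thandi → UTC: 13:00–14:30, 15:00–15:30, 16:30–17:30, 20:30–21:30.
Jamal ∩ Viktor: (none).
Jamal ∩ Viktor ∩ Alice: (none).
Jamal ∩ Viktor ∩ Alice ∩ Thandi: (none).
Windows ≥ 60 min: (none).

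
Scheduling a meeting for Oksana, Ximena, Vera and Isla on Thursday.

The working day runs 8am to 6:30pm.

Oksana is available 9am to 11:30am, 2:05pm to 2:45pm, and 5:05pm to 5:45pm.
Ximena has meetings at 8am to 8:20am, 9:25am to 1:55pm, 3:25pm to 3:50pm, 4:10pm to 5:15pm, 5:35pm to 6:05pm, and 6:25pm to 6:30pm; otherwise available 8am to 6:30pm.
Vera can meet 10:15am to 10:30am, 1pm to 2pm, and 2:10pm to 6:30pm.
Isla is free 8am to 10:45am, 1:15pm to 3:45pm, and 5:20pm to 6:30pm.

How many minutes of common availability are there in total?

Ximena free within 08:00–18:30: 08:20–09:25, 13:55–15:25, 15:50–16:10, 17:15–17:35, 18:05–18:25.
Oksana ∩ Ximena: 09:00–09:25, 14:05–14:45, 17:15–17:35.
Oksana ∩ Ximena ∩ Vera: 14:10–14:45, 17:15–17:35.
Oksana ∩ Ximena ∩ Vera ∩ Isla: 14:10–14:45, 17:20–17:35.
Total common minutes: 35 + 15 = 50.

50 minutes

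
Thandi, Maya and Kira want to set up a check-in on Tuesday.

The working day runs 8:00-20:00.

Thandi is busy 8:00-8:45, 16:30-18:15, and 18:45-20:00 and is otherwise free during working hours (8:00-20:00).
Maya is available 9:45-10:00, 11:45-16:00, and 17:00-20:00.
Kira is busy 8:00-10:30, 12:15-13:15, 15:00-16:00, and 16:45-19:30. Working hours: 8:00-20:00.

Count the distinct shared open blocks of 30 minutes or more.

Thandi free within 08:00–20:00: 08:45–16:30, 18:15–18:45.
Kira free within 08:00–20:00: 10:30–12:15, 13:15–15:00, 16:00–16:45, 19:30–20:00.
Thandi ∩ Maya: 09:45–10:00, 11:45–16:00, 18:15–18:45.
Thandi ∩ Maya ∩ Kira: 11:45–12:15, 13:15–15:00.
Windows ≥ 30 min: 11:45–12:15, 13:15–15:00.
That's 2 windows.

2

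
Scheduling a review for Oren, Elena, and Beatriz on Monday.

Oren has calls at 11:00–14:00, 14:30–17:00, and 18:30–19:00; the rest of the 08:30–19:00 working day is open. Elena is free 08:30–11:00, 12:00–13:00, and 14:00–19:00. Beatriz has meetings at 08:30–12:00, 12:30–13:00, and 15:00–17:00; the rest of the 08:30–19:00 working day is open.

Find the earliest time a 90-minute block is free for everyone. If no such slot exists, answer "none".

17:00

Oren free within 08:30–19:00: 08:30–11:00, 14:00–14:30, 17:00–18:30.
Beatriz free within 08:30–19:00: 12:00–12:30, 13:00–15:00, 17:00–19:00.
Oren ∩ Elena: 08:30–11:00, 14:00–14:30, 17:00–18:30.
Oren ∩ Elena ∩ Beatriz: 14:00–14:30, 17:00–18:30.
Windows ≥ 90 min: 17:00–18:30.
Earliest such window starts at 17:00.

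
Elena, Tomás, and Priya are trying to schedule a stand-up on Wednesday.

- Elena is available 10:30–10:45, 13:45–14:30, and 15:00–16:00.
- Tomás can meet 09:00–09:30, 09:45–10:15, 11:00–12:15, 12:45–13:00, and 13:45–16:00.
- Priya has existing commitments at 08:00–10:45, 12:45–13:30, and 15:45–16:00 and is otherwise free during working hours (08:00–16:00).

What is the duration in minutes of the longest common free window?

45 minutes

Priya free within 08:00–16:00: 10:45–12:45, 13:30–15:45.
Elena ∩ Tomás: 13:45–14:30, 15:00–16:00.
Elena ∩ Tomás ∩ Priya: 13:45–14:30, 15:00–15:45.
Common window lengths: 45, 45 min; longest is 45.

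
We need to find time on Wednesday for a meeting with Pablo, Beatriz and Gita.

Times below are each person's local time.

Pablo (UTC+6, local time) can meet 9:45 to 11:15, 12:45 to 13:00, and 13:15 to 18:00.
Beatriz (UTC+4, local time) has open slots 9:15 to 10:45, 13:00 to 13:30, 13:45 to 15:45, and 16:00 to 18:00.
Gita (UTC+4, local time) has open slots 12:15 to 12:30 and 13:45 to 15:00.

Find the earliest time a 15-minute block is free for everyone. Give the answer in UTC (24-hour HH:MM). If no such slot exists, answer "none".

Pablo → UTC: 03:45–05:15, 06:45–07:00, 07:15–12:00.
Beatriz → UTC: 05:15–06:45, 09:00–09:30, 09:45–11:45, 12:00–14:00.
Gita → UTC: 08:15–08:30, 09:45–11:00.
Pablo ∩ Beatriz: 09:00–09:30, 09:45–11:45.
Pablo ∩ Beatriz ∩ Gita: 09:45–11:00.
Windows ≥ 15 min: 09:45–11:00.
Earliest such window starts at 09:45.

09:45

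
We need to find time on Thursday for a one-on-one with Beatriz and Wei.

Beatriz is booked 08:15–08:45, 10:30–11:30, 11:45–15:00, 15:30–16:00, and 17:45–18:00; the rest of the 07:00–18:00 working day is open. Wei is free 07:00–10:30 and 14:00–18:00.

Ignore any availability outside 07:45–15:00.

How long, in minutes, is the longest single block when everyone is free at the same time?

105 minutes

Beatriz free within 07:00–18:00: 07:00–08:15, 08:45–10:30, 11:30–11:45, 15:00–15:30, 16:00–17:45.
Beatriz ∩ Wei: 07:00–08:15, 08:45–10:30, 15:00–15:30, 16:00–17:45.
Restricted to 07:45–15:00: 07:45–08:15, 08:45–10:30.
Common window lengths: 30, 105 min; longest is 105.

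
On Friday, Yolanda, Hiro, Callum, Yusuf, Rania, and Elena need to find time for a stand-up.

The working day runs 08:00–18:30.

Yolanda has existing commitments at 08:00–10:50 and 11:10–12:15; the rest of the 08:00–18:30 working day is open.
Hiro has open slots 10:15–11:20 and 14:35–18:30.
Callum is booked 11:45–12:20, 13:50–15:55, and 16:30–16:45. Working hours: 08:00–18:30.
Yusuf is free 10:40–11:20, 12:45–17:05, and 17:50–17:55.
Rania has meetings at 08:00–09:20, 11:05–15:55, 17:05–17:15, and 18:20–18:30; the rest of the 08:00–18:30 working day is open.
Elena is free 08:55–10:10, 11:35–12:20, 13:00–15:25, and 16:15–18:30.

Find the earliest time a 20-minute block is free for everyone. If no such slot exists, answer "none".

Yolanda free within 08:00–18:30: 10:50–11:10, 12:15–18:30.
Callum free within 08:00–18:30: 08:00–11:45, 12:20–13:50, 15:55–16:30, 16:45–18:30.
Rania free within 08:00–18:30: 09:20–11:05, 15:55–17:05, 17:15–18:20.
Yolanda ∩ Hiro: 10:50–11:10, 14:35–18:30.
Yolanda ∩ Hiro ∩ Callum: 10:50–11:10, 15:55–16:30, 16:45–18:30.
Yolanda ∩ Hiro ∩ Callum ∩ Yusuf: 10:50–11:10, 15:55–16:30, 16:45–17:05, 17:50–17:55.
Yolanda ∩ Hiro ∩ Callum ∩ Yusuf ∩ Rania: 10:50–11:05, 15:55–16:30, 16:45–17:05, 17:50–17:55.
Yolanda ∩ Hiro ∩ Callum ∩ Yusuf ∩ Rania ∩ Elena: 16:15–16:30, 16:45–17:05, 17:50–17:55.
Windows ≥ 20 min: 16:45–17:05.
Earliest such window starts at 16:45.

16:45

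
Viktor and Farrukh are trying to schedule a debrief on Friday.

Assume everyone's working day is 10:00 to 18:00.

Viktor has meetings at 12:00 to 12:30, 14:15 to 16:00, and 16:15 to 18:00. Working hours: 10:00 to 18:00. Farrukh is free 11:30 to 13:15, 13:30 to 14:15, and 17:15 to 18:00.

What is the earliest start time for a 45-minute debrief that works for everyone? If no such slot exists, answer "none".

12:30

Viktor free within 10:00–18:00: 10:00–12:00, 12:30–14:15, 16:00–16:15.
Viktor ∩ Farrukh: 11:30–12:00, 12:30–13:15, 13:30–14:15.
Windows ≥ 45 min: 12:30–13:15, 13:30–14:15.
Earliest such window starts at 12:30.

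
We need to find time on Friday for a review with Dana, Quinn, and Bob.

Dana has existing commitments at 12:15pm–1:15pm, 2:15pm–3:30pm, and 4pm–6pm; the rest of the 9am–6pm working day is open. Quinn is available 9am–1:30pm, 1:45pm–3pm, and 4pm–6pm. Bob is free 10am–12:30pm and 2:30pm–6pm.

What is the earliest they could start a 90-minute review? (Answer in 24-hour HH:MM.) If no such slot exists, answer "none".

Dana free within 09:00–18:00: 09:00–12:15, 13:15–14:15, 15:30–16:00.
Dana ∩ Quinn: 09:00–12:15, 13:15–13:30, 13:45–14:15.
Dana ∩ Quinn ∩ Bob: 10:00–12:15.
Windows ≥ 90 min: 10:00–12:15.
Earliest such window starts at 10:00.

10:00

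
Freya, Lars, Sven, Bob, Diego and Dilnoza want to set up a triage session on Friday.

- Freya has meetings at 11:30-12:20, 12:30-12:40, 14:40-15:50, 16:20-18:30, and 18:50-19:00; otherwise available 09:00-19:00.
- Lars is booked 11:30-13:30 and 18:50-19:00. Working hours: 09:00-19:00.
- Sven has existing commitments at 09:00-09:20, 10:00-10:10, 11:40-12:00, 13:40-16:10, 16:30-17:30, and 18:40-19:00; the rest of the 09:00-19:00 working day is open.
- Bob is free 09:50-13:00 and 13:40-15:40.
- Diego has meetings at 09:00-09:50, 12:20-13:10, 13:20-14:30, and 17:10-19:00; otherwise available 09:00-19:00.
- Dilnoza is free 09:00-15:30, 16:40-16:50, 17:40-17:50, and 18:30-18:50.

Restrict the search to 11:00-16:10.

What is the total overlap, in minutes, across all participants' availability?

30 minutes

Freya free within 09:00–19:00: 09:00–11:30, 12:20–12:30, 12:40–14:40, 15:50–16:20, 18:30–18:50.
Lars free within 09:00–19:00: 09:00–11:30, 13:30–18:50.
Sven free within 09:00–19:00: 09:20–10:00, 10:10–11:40, 12:00–13:40, 16:10–16:30, 17:30–18:40.
Diego free within 09:00–19:00: 09:50–12:20, 13:10–13:20, 14:30–17:10.
Freya ∩ Lars: 09:00–11:30, 13:30–14:40, 15:50–16:20, 18:30–18:50.
Freya ∩ Lars ∩ Sven: 09:20–10:00, 10:10–11:30, 13:30–13:40, 16:10–16:20, 18:30–18:40.
Freya ∩ Lars ∩ Sven ∩ Bob: 09:50–10:00, 10:10–11:30.
Freya ∩ Lars ∩ Sven ∩ Bob ∩ Diego: 09:50–10:00, 10:10–11:30.
Freya ∩ Lars ∩ Sven ∩ Bob ∩ Diego ∩ Dilnoza: 09:50–10:00, 10:10–11:30.
Restricted to 11:00–16:10: 11:00–11:30.
Total common minutes: 30.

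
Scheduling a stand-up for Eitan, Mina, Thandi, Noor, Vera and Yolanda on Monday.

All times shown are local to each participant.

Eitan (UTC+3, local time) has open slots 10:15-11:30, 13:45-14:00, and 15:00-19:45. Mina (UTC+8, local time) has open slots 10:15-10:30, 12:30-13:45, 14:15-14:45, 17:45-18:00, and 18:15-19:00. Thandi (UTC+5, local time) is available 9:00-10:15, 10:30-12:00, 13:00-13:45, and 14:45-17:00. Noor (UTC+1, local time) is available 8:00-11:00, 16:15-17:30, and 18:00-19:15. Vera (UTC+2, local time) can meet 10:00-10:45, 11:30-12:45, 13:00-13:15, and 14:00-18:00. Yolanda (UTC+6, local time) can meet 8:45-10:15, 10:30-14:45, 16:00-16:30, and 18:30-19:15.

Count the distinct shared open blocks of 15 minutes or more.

0

Eitan → UTC: 07:15–08:30, 10:45–11:00, 12:00–16:45.
Mina → UTC: 02:15–02:30, 04:30–05:45, 06:15–06:45, 09:45–10:00, 10:15–11:00.
Thandi → UTC: 04:00–05:15, 05:30–07:00, 08:00–08:45, 09:45–12:00.
Noor → UTC: 07:00–10:00, 15:15–16:30, 17:00–18:15.
Vera → UTC: 08:00–08:45, 09:30–10:45, 11:00–11:15, 12:00–16:00.
Yolanda → UTC: 02:45–04:15, 04:30–08:45, 10:00–10:30, 12:30–13:15.
Eitan ∩ Mina: 10:45–11:00.
Eitan ∩ Mina ∩ Thandi: 10:45–11:00.
Eitan ∩ Mina ∩ Thandi ∩ Noor: (none).
Eitan ∩ Mina ∩ Thandi ∩ Noor ∩ Vera: (none).
Eitan ∩ Mina ∩ Thandi ∩ Noor ∩ Vera ∩ Yolanda: (none).
Windows ≥ 15 min: (none).
That's 0 windows.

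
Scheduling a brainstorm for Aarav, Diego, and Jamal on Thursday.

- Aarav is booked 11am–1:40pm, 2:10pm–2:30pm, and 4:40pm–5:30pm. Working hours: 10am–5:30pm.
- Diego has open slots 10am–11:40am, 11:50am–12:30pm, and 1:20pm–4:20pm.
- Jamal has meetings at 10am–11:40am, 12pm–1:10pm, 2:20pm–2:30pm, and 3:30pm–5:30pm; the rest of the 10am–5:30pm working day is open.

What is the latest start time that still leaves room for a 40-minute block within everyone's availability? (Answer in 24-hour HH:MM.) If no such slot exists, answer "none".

Aarav free within 10:00–17:30: 10:00–11:00, 13:40–14:10, 14:30–16:40.
Jamal free within 10:00–17:30: 11:40–12:00, 13:10–14:20, 14:30–15:30.
Aarav ∩ Diego: 10:00–11:00, 13:40–14:10, 14:30–16:20.
Aarav ∩ Diego ∩ Jamal: 13:40–14:10, 14:30–15:30.
Windows ≥ 40 min: 14:30–15:30.
Latest start in the last window 14:30–15:30 is 15:30 − 40 min = 14:50.

14:50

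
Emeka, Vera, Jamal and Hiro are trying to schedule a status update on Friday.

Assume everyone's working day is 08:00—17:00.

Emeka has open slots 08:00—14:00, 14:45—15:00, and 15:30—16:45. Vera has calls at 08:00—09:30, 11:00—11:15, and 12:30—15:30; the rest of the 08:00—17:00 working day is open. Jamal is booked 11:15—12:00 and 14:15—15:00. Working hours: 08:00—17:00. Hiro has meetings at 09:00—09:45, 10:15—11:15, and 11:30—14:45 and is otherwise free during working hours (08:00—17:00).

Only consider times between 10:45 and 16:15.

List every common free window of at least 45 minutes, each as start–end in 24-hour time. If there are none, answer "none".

15:30–16:15

Vera free within 08:00–17:00: 09:30–11:00, 11:15–12:30, 15:30–17:00.
Jamal free within 08:00–17:00: 08:00–11:15, 12:00–14:15, 15:00–17:00.
Hiro free within 08:00–17:00: 08:00–09:00, 09:45–10:15, 11:15–11:30, 14:45–17:00.
Emeka ∩ Vera: 09:30–11:00, 11:15–12:30, 15:30–16:45.
Emeka ∩ Vera ∩ Jamal: 09:30–11:00, 12:00–12:30, 15:30–16:45.
Emeka ∩ Vera ∩ Jamal ∩ Hiro: 09:45–10:15, 15:30–16:45.
Restricted to 10:45–16:15: 15:30–16:15.
Windows ≥ 45 min: 15:30–16:15.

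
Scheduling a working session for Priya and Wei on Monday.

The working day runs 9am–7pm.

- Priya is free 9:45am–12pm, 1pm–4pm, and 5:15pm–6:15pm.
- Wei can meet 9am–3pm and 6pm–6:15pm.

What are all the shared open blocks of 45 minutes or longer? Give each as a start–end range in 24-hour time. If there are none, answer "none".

09:45–12:00, 13:00–15:00

Priya ∩ Wei: 09:45–12:00, 13:00–15:00, 18:00–18:15.
Windows ≥ 45 min: 09:45–12:00, 13:00–15:00.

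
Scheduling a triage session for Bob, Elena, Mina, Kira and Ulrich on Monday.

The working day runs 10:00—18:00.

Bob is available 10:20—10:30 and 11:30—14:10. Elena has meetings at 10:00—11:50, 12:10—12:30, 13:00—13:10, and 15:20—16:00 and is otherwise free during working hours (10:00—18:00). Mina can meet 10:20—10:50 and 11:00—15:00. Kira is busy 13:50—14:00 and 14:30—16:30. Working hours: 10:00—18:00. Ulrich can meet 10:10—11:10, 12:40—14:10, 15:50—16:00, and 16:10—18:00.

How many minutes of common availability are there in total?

70 minutes

Elena free within 10:00–18:00: 11:50–12:10, 12:30–13:00, 13:10–15:20, 16:00–18:00.
Kira free within 10:00–18:00: 10:00–13:50, 14:00–14:30, 16:30–18:00.
Bob ∩ Elena: 11:50–12:10, 12:30–13:00, 13:10–14:10.
Bob ∩ Elena ∩ Mina: 11:50–12:10, 12:30–13:00, 13:10–14:10.
Bob ∩ Elena ∩ Mina ∩ Kira: 11:50–12:10, 12:30–13:00, 13:10–13:50, 14:00–14:10.
Bob ∩ Elena ∩ Mina ∩ Kira ∩ Ulrich: 12:40–13:00, 13:10–13:50, 14:00–14:10.
Total common minutes: 20 + 40 + 10 = 70.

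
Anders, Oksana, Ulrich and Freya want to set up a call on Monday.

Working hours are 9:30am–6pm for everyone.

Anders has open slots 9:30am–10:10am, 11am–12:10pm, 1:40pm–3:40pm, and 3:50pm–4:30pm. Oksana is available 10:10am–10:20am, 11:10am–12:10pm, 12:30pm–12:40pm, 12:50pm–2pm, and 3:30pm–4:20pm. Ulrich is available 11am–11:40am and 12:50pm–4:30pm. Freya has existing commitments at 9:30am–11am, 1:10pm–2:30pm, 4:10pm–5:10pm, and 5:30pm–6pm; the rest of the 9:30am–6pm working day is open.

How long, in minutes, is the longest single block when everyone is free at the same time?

30 minutes

Freya free within 09:30–18:00: 11:00–13:10, 14:30–16:10, 17:10–17:30.
Anders ∩ Oksana: 11:10–12:10, 13:40–14:00, 15:30–15:40, 15:50–16:20.
Anders ∩ Oksana ∩ Ulrich: 11:10–11:40, 13:40–14:00, 15:30–15:40, 15:50–16:20.
Anders ∩ Oksana ∩ Ulrich ∩ Freya: 11:10–11:40, 15:30–15:40, 15:50–16:10.
Common window lengths: 30, 10, 20 min; longest is 30.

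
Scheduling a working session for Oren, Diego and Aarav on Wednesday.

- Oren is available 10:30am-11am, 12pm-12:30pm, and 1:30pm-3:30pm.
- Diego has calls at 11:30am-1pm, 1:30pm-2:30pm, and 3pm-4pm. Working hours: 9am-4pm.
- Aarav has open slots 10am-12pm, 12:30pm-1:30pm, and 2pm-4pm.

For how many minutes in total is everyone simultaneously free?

Diego free within 09:00–16:00: 09:00–11:30, 13:00–13:30, 14:30–15:00.
Oren ∩ Diego: 10:30–11:00, 14:30–15:00.
Oren ∩ Diego ∩ Aarav: 10:30–11:00, 14:30–15:00.
Total common minutes: 30 + 30 = 60.

60 minutes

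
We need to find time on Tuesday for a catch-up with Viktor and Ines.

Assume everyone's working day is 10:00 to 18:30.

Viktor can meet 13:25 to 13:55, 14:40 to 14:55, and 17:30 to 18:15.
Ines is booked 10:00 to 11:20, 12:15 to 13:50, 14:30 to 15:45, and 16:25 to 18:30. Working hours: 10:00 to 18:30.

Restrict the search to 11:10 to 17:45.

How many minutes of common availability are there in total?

5 minutes

Ines free within 10:00–18:30: 11:20–12:15, 13:50–14:30, 15:45–16:25.
Viktor ∩ Ines: 13:50–13:55.
Restricted to 11:10–17:45: 13:50–13:55.
Total common minutes: 5.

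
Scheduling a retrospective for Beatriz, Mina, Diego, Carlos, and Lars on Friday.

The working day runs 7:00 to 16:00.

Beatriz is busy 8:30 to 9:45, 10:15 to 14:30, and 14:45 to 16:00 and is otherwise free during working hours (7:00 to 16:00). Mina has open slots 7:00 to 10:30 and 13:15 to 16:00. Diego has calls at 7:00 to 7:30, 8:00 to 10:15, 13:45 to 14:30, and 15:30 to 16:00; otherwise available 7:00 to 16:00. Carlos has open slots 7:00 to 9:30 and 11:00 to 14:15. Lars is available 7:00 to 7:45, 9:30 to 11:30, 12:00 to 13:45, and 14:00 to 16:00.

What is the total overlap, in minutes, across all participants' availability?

Beatriz free within 07:00–16:00: 07:00–08:30, 09:45–10:15, 14:30–14:45.
Diego free within 07:00–16:00: 07:30–08:00, 10:15–13:45, 14:30–15:30.
Beatriz ∩ Mina: 07:00–08:30, 09:45–10:15, 14:30–14:45.
Beatriz ∩ Mina ∩ Diego: 07:30–08:00, 14:30–14:45.
Beatriz ∩ Mina ∩ Diego ∩ Carlos: 07:30–08:00.
Beatriz ∩ Mina ∩ Diego ∩ Carlos ∩ Lars: 07:30–07:45.
Total common minutes: 15.

15 minutes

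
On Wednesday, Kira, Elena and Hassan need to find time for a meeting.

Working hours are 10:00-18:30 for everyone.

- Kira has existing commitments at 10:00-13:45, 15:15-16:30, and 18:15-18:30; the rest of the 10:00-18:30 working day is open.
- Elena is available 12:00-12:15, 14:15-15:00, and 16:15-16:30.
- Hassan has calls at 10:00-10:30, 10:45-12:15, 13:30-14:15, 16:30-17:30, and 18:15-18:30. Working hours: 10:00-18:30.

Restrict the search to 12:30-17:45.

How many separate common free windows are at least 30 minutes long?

Kira free within 10:00–18:30: 13:45–15:15, 16:30–18:15.
Hassan free within 10:00–18:30: 10:30–10:45, 12:15–13:30, 14:15–16:30, 17:30–18:15.
Kira ∩ Elena: 14:15–15:00.
Kira ∩ Elena ∩ Hassan: 14:15–15:00.
Restricted to 12:30–17:45: 14:15–15:00.
Windows ≥ 30 min: 14:15–15:00.
That's 1 window.

1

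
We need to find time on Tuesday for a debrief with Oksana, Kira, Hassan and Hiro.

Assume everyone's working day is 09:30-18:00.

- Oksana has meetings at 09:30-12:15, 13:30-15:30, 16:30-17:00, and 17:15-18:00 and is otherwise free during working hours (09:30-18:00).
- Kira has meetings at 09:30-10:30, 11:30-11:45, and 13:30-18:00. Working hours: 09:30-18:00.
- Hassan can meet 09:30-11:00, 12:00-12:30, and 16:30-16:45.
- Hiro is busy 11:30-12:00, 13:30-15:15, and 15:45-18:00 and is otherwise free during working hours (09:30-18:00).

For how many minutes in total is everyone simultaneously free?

Oksana free within 09:30–18:00: 12:15–13:30, 15:30–16:30, 17:00–17:15.
Kira free within 09:30–18:00: 10:30–11:30, 11:45–13:30.
Hiro free within 09:30–18:00: 09:30–11:30, 12:00–13:30, 15:15–15:45.
Oksana ∩ Kira: 12:15–13:30.
Oksana ∩ Kira ∩ Hassan: 12:15–12:30.
Oksana ∩ Kira ∩ Hassan ∩ Hiro: 12:15–12:30.
Total common minutes: 15.

15 minutes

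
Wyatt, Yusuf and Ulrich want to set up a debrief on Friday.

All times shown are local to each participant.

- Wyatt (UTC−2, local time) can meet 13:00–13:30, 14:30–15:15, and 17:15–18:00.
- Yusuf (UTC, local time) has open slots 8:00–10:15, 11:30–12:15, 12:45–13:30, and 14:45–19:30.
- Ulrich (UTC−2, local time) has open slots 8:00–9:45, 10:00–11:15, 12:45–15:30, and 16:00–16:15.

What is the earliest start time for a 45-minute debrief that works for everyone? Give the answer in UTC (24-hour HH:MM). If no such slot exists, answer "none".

16:30

Wyatt → UTC: 15:00–15:30, 16:30–17:15, 19:15–20:00.
Yusuf → UTC: 08:00–10:15, 11:30–12:15, 12:45–13:30, 14:45–19:30.
Ulrich → UTC: 10:00–11:45, 12:00–13:15, 14:45–17:30, 18:00–18:15.
Wyatt ∩ Yusuf: 15:00–15:30, 16:30–17:15, 19:15–19:30.
Wyatt ∩ Yusuf ∩ Ulrich: 15:00–15:30, 16:30–17:15.
Windows ≥ 45 min: 16:30–17:15.
Earliest such window starts at 16:30.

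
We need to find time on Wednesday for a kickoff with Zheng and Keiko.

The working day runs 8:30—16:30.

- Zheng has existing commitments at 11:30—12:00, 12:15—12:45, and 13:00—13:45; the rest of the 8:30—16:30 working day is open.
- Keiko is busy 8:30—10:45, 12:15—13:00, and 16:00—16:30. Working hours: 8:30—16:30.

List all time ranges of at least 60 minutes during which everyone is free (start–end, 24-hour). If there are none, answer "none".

Zheng free within 08:30–16:30: 08:30–11:30, 12:00–12:15, 12:45–13:00, 13:45–16:30.
Keiko free within 08:30–16:30: 10:45–12:15, 13:00–16:00.
Zheng ∩ Keiko: 10:45–11:30, 12:00–12:15, 13:45–16:00.
Windows ≥ 60 min: 13:45–16:00.

13:45–16:00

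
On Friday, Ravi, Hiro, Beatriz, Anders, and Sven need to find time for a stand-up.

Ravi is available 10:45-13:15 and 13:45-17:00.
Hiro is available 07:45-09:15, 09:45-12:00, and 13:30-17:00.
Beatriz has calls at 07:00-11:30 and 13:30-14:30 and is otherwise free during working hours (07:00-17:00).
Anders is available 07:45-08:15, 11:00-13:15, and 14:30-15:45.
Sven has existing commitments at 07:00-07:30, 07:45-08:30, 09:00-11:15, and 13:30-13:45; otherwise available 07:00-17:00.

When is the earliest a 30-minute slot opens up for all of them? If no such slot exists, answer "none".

11:30

Beatriz free within 07:00–17:00: 11:30–13:30, 14:30–17:00.
Sven free within 07:00–17:00: 07:30–07:45, 08:30–09:00, 11:15–13:30, 13:45–17:00.
Ravi ∩ Hiro: 10:45–12:00, 13:45–17:00.
Ravi ∩ Hiro ∩ Beatriz: 11:30–12:00, 14:30–17:00.
Ravi ∩ Hiro ∩ Beatriz ∩ Anders: 11:30–12:00, 14:30–15:45.
Ravi ∩ Hiro ∩ Beatriz ∩ Anders ∩ Sven: 11:30–12:00, 14:30–15:45.
Windows ≥ 30 min: 11:30–12:00, 14:30–15:45.
Earliest such window starts at 11:30.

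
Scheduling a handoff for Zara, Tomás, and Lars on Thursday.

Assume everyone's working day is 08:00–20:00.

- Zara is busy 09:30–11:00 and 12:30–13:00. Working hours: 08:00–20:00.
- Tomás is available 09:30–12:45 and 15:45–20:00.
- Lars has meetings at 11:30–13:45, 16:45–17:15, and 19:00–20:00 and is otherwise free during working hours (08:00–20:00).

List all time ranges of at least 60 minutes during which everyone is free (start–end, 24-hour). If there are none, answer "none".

15:45–16:45, 17:15–19:00

Zara free within 08:00–20:00: 08:00–09:30, 11:00–12:30, 13:00–20:00.
Lars free within 08:00–20:00: 08:00–11:30, 13:45–16:45, 17:15–19:00.
Zara ∩ Tomás: 11:00–12:30, 15:45–20:00.
Zara ∩ Tomás ∩ Lars: 11:00–11:30, 15:45–16:45, 17:15–19:00.
Windows ≥ 60 min: 15:45–16:45, 17:15–19:00.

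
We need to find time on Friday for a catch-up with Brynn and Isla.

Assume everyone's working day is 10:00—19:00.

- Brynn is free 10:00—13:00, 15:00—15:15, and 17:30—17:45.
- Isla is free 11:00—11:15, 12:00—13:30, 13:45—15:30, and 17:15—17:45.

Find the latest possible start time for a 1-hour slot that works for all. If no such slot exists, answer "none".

12:00

Brynn ∩ Isla: 11:00–11:15, 12:00–13:00, 15:00–15:15, 17:30–17:45.
Windows ≥ 60 min: 12:00–13:00.
Latest start in the last window 12:00–13:00 is 13:00 − 60 min = 12:00.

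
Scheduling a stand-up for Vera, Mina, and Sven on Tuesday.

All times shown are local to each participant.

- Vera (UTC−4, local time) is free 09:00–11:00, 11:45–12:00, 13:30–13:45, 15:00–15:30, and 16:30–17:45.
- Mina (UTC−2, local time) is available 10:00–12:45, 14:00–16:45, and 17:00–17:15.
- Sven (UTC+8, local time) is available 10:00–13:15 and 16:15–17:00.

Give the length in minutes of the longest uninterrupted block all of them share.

Vera → UTC: 13:00–15:00, 15:45–16:00, 17:30–17:45, 19:00–19:30, 20:30–21:45.
Mina → UTC: 12:00–14:45, 16:00–18:45, 19:00–19:15.
Sven → UTC: 02:00–05:15, 08:15–09:00.
Vera ∩ Mina: 13:00–14:45, 17:30–17:45, 19:00–19:15.
Vera ∩ Mina ∩ Sven: (none).
No common window.

0 minutes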